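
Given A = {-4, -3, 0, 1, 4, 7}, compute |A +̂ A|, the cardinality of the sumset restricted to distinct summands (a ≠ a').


Restricted sumset: A +̂ A = {a + a' : a ∈ A, a' ∈ A, a ≠ a'}.
Equivalently, take A + A and drop any sum 2a that is achievable ONLY as a + a for a ∈ A (i.e. sums representable only with equal summands).
Enumerate pairs (a, a') with a < a' (symmetric, so each unordered pair gives one sum; this covers all a ≠ a'):
  -4 + -3 = -7
  -4 + 0 = -4
  -4 + 1 = -3
  -4 + 4 = 0
  -4 + 7 = 3
  -3 + 0 = -3
  -3 + 1 = -2
  -3 + 4 = 1
  -3 + 7 = 4
  0 + 1 = 1
  0 + 4 = 4
  0 + 7 = 7
  1 + 4 = 5
  1 + 7 = 8
  4 + 7 = 11
Collected distinct sums: {-7, -4, -3, -2, 0, 1, 3, 4, 5, 7, 8, 11}
|A +̂ A| = 12
(Reference bound: |A +̂ A| ≥ 2|A| - 3 for |A| ≥ 2, with |A| = 6 giving ≥ 9.)

|A +̂ A| = 12


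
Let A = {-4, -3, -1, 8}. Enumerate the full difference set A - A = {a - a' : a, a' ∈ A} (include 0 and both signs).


A - A = {a - a' : a, a' ∈ A}.
Compute a - a' for each ordered pair (a, a'):
a = -4: -4--4=0, -4--3=-1, -4--1=-3, -4-8=-12
a = -3: -3--4=1, -3--3=0, -3--1=-2, -3-8=-11
a = -1: -1--4=3, -1--3=2, -1--1=0, -1-8=-9
a = 8: 8--4=12, 8--3=11, 8--1=9, 8-8=0
Collecting distinct values (and noting 0 appears from a-a):
A - A = {-12, -11, -9, -3, -2, -1, 0, 1, 2, 3, 9, 11, 12}
|A - A| = 13

A - A = {-12, -11, -9, -3, -2, -1, 0, 1, 2, 3, 9, 11, 12}


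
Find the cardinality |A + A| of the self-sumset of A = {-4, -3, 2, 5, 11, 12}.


A + A = {a + a' : a, a' ∈ A}; |A| = 6.
General bounds: 2|A| - 1 ≤ |A + A| ≤ |A|(|A|+1)/2, i.e. 11 ≤ |A + A| ≤ 21.
Lower bound 2|A|-1 is attained iff A is an arithmetic progression.
Enumerate sums a + a' for a ≤ a' (symmetric, so this suffices):
a = -4: -4+-4=-8, -4+-3=-7, -4+2=-2, -4+5=1, -4+11=7, -4+12=8
a = -3: -3+-3=-6, -3+2=-1, -3+5=2, -3+11=8, -3+12=9
a = 2: 2+2=4, 2+5=7, 2+11=13, 2+12=14
a = 5: 5+5=10, 5+11=16, 5+12=17
a = 11: 11+11=22, 11+12=23
a = 12: 12+12=24
Distinct sums: {-8, -7, -6, -2, -1, 1, 2, 4, 7, 8, 9, 10, 13, 14, 16, 17, 22, 23, 24}
|A + A| = 19

|A + A| = 19


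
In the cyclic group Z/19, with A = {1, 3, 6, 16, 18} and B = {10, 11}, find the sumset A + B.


Work in Z/19Z: reduce every sum a + b modulo 19.
Enumerate all 10 pairs:
a = 1: 1+10=11, 1+11=12
a = 3: 3+10=13, 3+11=14
a = 6: 6+10=16, 6+11=17
a = 16: 16+10=7, 16+11=8
a = 18: 18+10=9, 18+11=10
Distinct residues collected: {7, 8, 9, 10, 11, 12, 13, 14, 16, 17}
|A + B| = 10 (out of 19 total residues).

A + B = {7, 8, 9, 10, 11, 12, 13, 14, 16, 17}


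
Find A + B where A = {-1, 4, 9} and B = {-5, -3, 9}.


A + B = {a + b : a ∈ A, b ∈ B}.
Enumerate all |A|·|B| = 3·3 = 9 pairs (a, b) and collect distinct sums.
a = -1: -1+-5=-6, -1+-3=-4, -1+9=8
a = 4: 4+-5=-1, 4+-3=1, 4+9=13
a = 9: 9+-5=4, 9+-3=6, 9+9=18
Collecting distinct sums: A + B = {-6, -4, -1, 1, 4, 6, 8, 13, 18}
|A + B| = 9

A + B = {-6, -4, -1, 1, 4, 6, 8, 13, 18}


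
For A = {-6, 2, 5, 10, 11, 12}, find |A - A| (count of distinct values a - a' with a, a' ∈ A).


A - A = {a - a' : a, a' ∈ A}; |A| = 6.
Bounds: 2|A|-1 ≤ |A - A| ≤ |A|² - |A| + 1, i.e. 11 ≤ |A - A| ≤ 31.
Note: 0 ∈ A - A always (from a - a). The set is symmetric: if d ∈ A - A then -d ∈ A - A.
Enumerate nonzero differences d = a - a' with a > a' (then include -d):
Positive differences: {1, 2, 3, 5, 6, 7, 8, 9, 10, 11, 16, 17, 18}
Full difference set: {0} ∪ (positive diffs) ∪ (negative diffs).
|A - A| = 1 + 2·13 = 27 (matches direct enumeration: 27).

|A - A| = 27


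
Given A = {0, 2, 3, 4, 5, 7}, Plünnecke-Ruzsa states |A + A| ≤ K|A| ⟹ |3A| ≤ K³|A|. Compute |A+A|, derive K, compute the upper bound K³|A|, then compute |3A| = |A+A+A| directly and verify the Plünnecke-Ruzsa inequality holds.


|A| = 6.
Step 1: Compute A + A by enumerating all 36 pairs.
A + A = {0, 2, 3, 4, 5, 6, 7, 8, 9, 10, 11, 12, 14}, so |A + A| = 13.
Step 2: Doubling constant K = |A + A|/|A| = 13/6 = 13/6 ≈ 2.1667.
Step 3: Plünnecke-Ruzsa gives |3A| ≤ K³·|A| = (2.1667)³ · 6 ≈ 61.0278.
Step 4: Compute 3A = A + A + A directly by enumerating all triples (a,b,c) ∈ A³; |3A| = 20.
Step 5: Check 20 ≤ 61.0278? Yes ✓.

K = 13/6, Plünnecke-Ruzsa bound K³|A| ≈ 61.0278, |3A| = 20, inequality holds.


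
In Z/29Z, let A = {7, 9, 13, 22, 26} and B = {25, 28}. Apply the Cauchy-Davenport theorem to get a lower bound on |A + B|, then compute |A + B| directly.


Cauchy-Davenport: |A + B| ≥ min(p, |A| + |B| - 1) for A, B nonempty in Z/pZ.
|A| = 5, |B| = 2, p = 29.
CD lower bound = min(29, 5 + 2 - 1) = min(29, 6) = 6.
Compute A + B mod 29 directly:
a = 7: 7+25=3, 7+28=6
a = 9: 9+25=5, 9+28=8
a = 13: 13+25=9, 13+28=12
a = 22: 22+25=18, 22+28=21
a = 26: 26+25=22, 26+28=25
A + B = {3, 5, 6, 8, 9, 12, 18, 21, 22, 25}, so |A + B| = 10.
Verify: 10 ≥ 6? Yes ✓.

CD lower bound = 6, actual |A + B| = 10.


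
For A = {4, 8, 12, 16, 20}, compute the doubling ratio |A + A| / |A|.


|A| = 5.
Compute A + A by enumerating all 25 pairs.
A + A = {8, 12, 16, 20, 24, 28, 32, 36, 40}, so |A + A| = 9.
K = |A + A| / |A| = 9/5 (already in lowest terms) ≈ 1.8000.
Reference: AP of size 5 gives K = 9/5 ≈ 1.8000; a fully generic set of size 5 gives K ≈ 3.0000.

|A| = 5, |A + A| = 9, K = 9/5.


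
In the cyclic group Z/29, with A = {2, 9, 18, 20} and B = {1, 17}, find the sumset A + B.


Work in Z/29Z: reduce every sum a + b modulo 29.
Enumerate all 8 pairs:
a = 2: 2+1=3, 2+17=19
a = 9: 9+1=10, 9+17=26
a = 18: 18+1=19, 18+17=6
a = 20: 20+1=21, 20+17=8
Distinct residues collected: {3, 6, 8, 10, 19, 21, 26}
|A + B| = 7 (out of 29 total residues).

A + B = {3, 6, 8, 10, 19, 21, 26}


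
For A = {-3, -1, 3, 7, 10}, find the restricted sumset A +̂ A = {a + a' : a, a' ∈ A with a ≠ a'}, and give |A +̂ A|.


Restricted sumset: A +̂ A = {a + a' : a ∈ A, a' ∈ A, a ≠ a'}.
Equivalently, take A + A and drop any sum 2a that is achievable ONLY as a + a for a ∈ A (i.e. sums representable only with equal summands).
Enumerate pairs (a, a') with a < a' (symmetric, so each unordered pair gives one sum; this covers all a ≠ a'):
  -3 + -1 = -4
  -3 + 3 = 0
  -3 + 7 = 4
  -3 + 10 = 7
  -1 + 3 = 2
  -1 + 7 = 6
  -1 + 10 = 9
  3 + 7 = 10
  3 + 10 = 13
  7 + 10 = 17
Collected distinct sums: {-4, 0, 2, 4, 6, 7, 9, 10, 13, 17}
|A +̂ A| = 10
(Reference bound: |A +̂ A| ≥ 2|A| - 3 for |A| ≥ 2, with |A| = 5 giving ≥ 7.)

|A +̂ A| = 10


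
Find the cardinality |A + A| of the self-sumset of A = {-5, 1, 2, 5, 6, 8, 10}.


A + A = {a + a' : a, a' ∈ A}; |A| = 7.
General bounds: 2|A| - 1 ≤ |A + A| ≤ |A|(|A|+1)/2, i.e. 13 ≤ |A + A| ≤ 28.
Lower bound 2|A|-1 is attained iff A is an arithmetic progression.
Enumerate sums a + a' for a ≤ a' (symmetric, so this suffices):
a = -5: -5+-5=-10, -5+1=-4, -5+2=-3, -5+5=0, -5+6=1, -5+8=3, -5+10=5
a = 1: 1+1=2, 1+2=3, 1+5=6, 1+6=7, 1+8=9, 1+10=11
a = 2: 2+2=4, 2+5=7, 2+6=8, 2+8=10, 2+10=12
a = 5: 5+5=10, 5+6=11, 5+8=13, 5+10=15
a = 6: 6+6=12, 6+8=14, 6+10=16
a = 8: 8+8=16, 8+10=18
a = 10: 10+10=20
Distinct sums: {-10, -4, -3, 0, 1, 2, 3, 4, 5, 6, 7, 8, 9, 10, 11, 12, 13, 14, 15, 16, 18, 20}
|A + A| = 22

|A + A| = 22


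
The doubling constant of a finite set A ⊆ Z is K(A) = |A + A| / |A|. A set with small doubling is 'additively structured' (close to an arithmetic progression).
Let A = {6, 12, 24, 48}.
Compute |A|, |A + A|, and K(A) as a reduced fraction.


|A| = 4.
Compute A + A by enumerating all 16 pairs.
A + A = {12, 18, 24, 30, 36, 48, 54, 60, 72, 96}, so |A + A| = 10.
K = |A + A| / |A| = 10/4 = 5/2 ≈ 2.5000.
Reference: AP of size 4 gives K = 7/4 ≈ 1.7500; a fully generic set of size 4 gives K ≈ 2.5000.

|A| = 4, |A + A| = 10, K = 10/4 = 5/2.


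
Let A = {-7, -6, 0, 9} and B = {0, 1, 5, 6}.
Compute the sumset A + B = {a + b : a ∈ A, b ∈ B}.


A + B = {a + b : a ∈ A, b ∈ B}.
Enumerate all |A|·|B| = 4·4 = 16 pairs (a, b) and collect distinct sums.
a = -7: -7+0=-7, -7+1=-6, -7+5=-2, -7+6=-1
a = -6: -6+0=-6, -6+1=-5, -6+5=-1, -6+6=0
a = 0: 0+0=0, 0+1=1, 0+5=5, 0+6=6
a = 9: 9+0=9, 9+1=10, 9+5=14, 9+6=15
Collecting distinct sums: A + B = {-7, -6, -5, -2, -1, 0, 1, 5, 6, 9, 10, 14, 15}
|A + B| = 13

A + B = {-7, -6, -5, -2, -1, 0, 1, 5, 6, 9, 10, 14, 15}


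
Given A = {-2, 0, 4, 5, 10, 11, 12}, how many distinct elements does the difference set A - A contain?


A - A = {a - a' : a, a' ∈ A}; |A| = 7.
Bounds: 2|A|-1 ≤ |A - A| ≤ |A|² - |A| + 1, i.e. 13 ≤ |A - A| ≤ 43.
Note: 0 ∈ A - A always (from a - a). The set is symmetric: if d ∈ A - A then -d ∈ A - A.
Enumerate nonzero differences d = a - a' with a > a' (then include -d):
Positive differences: {1, 2, 4, 5, 6, 7, 8, 10, 11, 12, 13, 14}
Full difference set: {0} ∪ (positive diffs) ∪ (negative diffs).
|A - A| = 1 + 2·12 = 25 (matches direct enumeration: 25).

|A - A| = 25


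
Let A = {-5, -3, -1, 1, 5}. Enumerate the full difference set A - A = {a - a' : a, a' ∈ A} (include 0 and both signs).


A - A = {a - a' : a, a' ∈ A}.
Compute a - a' for each ordered pair (a, a'):
a = -5: -5--5=0, -5--3=-2, -5--1=-4, -5-1=-6, -5-5=-10
a = -3: -3--5=2, -3--3=0, -3--1=-2, -3-1=-4, -3-5=-8
a = -1: -1--5=4, -1--3=2, -1--1=0, -1-1=-2, -1-5=-6
a = 1: 1--5=6, 1--3=4, 1--1=2, 1-1=0, 1-5=-4
a = 5: 5--5=10, 5--3=8, 5--1=6, 5-1=4, 5-5=0
Collecting distinct values (and noting 0 appears from a-a):
A - A = {-10, -8, -6, -4, -2, 0, 2, 4, 6, 8, 10}
|A - A| = 11

A - A = {-10, -8, -6, -4, -2, 0, 2, 4, 6, 8, 10}


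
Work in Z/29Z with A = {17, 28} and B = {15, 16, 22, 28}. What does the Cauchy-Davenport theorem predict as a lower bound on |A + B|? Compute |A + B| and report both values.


Cauchy-Davenport: |A + B| ≥ min(p, |A| + |B| - 1) for A, B nonempty in Z/pZ.
|A| = 2, |B| = 4, p = 29.
CD lower bound = min(29, 2 + 4 - 1) = min(29, 5) = 5.
Compute A + B mod 29 directly:
a = 17: 17+15=3, 17+16=4, 17+22=10, 17+28=16
a = 28: 28+15=14, 28+16=15, 28+22=21, 28+28=27
A + B = {3, 4, 10, 14, 15, 16, 21, 27}, so |A + B| = 8.
Verify: 8 ≥ 5? Yes ✓.

CD lower bound = 5, actual |A + B| = 8.


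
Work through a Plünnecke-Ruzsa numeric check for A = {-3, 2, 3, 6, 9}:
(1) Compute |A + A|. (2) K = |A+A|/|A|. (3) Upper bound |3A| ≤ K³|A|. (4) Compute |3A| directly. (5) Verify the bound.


|A| = 5.
Step 1: Compute A + A by enumerating all 25 pairs.
A + A = {-6, -1, 0, 3, 4, 5, 6, 8, 9, 11, 12, 15, 18}, so |A + A| = 13.
Step 2: Doubling constant K = |A + A|/|A| = 13/5 = 13/5 ≈ 2.6000.
Step 3: Plünnecke-Ruzsa gives |3A| ≤ K³·|A| = (2.6000)³ · 5 ≈ 87.8800.
Step 4: Compute 3A = A + A + A directly by enumerating all triples (a,b,c) ∈ A³; |3A| = 24.
Step 5: Check 24 ≤ 87.8800? Yes ✓.

K = 13/5, Plünnecke-Ruzsa bound K³|A| ≈ 87.8800, |3A| = 24, inequality holds.


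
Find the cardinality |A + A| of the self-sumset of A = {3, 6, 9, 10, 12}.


A + A = {a + a' : a, a' ∈ A}; |A| = 5.
General bounds: 2|A| - 1 ≤ |A + A| ≤ |A|(|A|+1)/2, i.e. 9 ≤ |A + A| ≤ 15.
Lower bound 2|A|-1 is attained iff A is an arithmetic progression.
Enumerate sums a + a' for a ≤ a' (symmetric, so this suffices):
a = 3: 3+3=6, 3+6=9, 3+9=12, 3+10=13, 3+12=15
a = 6: 6+6=12, 6+9=15, 6+10=16, 6+12=18
a = 9: 9+9=18, 9+10=19, 9+12=21
a = 10: 10+10=20, 10+12=22
a = 12: 12+12=24
Distinct sums: {6, 9, 12, 13, 15, 16, 18, 19, 20, 21, 22, 24}
|A + A| = 12

|A + A| = 12


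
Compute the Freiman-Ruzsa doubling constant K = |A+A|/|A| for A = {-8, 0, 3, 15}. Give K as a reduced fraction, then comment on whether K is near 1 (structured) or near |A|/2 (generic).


|A| = 4.
Compute A + A by enumerating all 16 pairs.
A + A = {-16, -8, -5, 0, 3, 6, 7, 15, 18, 30}, so |A + A| = 10.
K = |A + A| / |A| = 10/4 = 5/2 ≈ 2.5000.
Reference: AP of size 4 gives K = 7/4 ≈ 1.7500; a fully generic set of size 4 gives K ≈ 2.5000.

|A| = 4, |A + A| = 10, K = 10/4 = 5/2.


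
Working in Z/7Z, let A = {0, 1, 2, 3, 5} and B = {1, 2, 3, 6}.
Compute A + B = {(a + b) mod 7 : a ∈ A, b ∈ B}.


Work in Z/7Z: reduce every sum a + b modulo 7.
Enumerate all 20 pairs:
a = 0: 0+1=1, 0+2=2, 0+3=3, 0+6=6
a = 1: 1+1=2, 1+2=3, 1+3=4, 1+6=0
a = 2: 2+1=3, 2+2=4, 2+3=5, 2+6=1
a = 3: 3+1=4, 3+2=5, 3+3=6, 3+6=2
a = 5: 5+1=6, 5+2=0, 5+3=1, 5+6=4
Distinct residues collected: {0, 1, 2, 3, 4, 5, 6}
|A + B| = 7 (out of 7 total residues).

A + B = {0, 1, 2, 3, 4, 5, 6}


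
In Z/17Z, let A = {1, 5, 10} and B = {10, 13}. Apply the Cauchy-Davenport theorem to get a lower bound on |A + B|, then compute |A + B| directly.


Cauchy-Davenport: |A + B| ≥ min(p, |A| + |B| - 1) for A, B nonempty in Z/pZ.
|A| = 3, |B| = 2, p = 17.
CD lower bound = min(17, 3 + 2 - 1) = min(17, 4) = 4.
Compute A + B mod 17 directly:
a = 1: 1+10=11, 1+13=14
a = 5: 5+10=15, 5+13=1
a = 10: 10+10=3, 10+13=6
A + B = {1, 3, 6, 11, 14, 15}, so |A + B| = 6.
Verify: 6 ≥ 4? Yes ✓.

CD lower bound = 4, actual |A + B| = 6.


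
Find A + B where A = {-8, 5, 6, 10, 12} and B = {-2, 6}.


A + B = {a + b : a ∈ A, b ∈ B}.
Enumerate all |A|·|B| = 5·2 = 10 pairs (a, b) and collect distinct sums.
a = -8: -8+-2=-10, -8+6=-2
a = 5: 5+-2=3, 5+6=11
a = 6: 6+-2=4, 6+6=12
a = 10: 10+-2=8, 10+6=16
a = 12: 12+-2=10, 12+6=18
Collecting distinct sums: A + B = {-10, -2, 3, 4, 8, 10, 11, 12, 16, 18}
|A + B| = 10

A + B = {-10, -2, 3, 4, 8, 10, 11, 12, 16, 18}


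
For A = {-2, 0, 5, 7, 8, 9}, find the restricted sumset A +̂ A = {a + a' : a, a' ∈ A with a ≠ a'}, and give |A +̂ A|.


Restricted sumset: A +̂ A = {a + a' : a ∈ A, a' ∈ A, a ≠ a'}.
Equivalently, take A + A and drop any sum 2a that is achievable ONLY as a + a for a ∈ A (i.e. sums representable only with equal summands).
Enumerate pairs (a, a') with a < a' (symmetric, so each unordered pair gives one sum; this covers all a ≠ a'):
  -2 + 0 = -2
  -2 + 5 = 3
  -2 + 7 = 5
  -2 + 8 = 6
  -2 + 9 = 7
  0 + 5 = 5
  0 + 7 = 7
  0 + 8 = 8
  0 + 9 = 9
  5 + 7 = 12
  5 + 8 = 13
  5 + 9 = 14
  7 + 8 = 15
  7 + 9 = 16
  8 + 9 = 17
Collected distinct sums: {-2, 3, 5, 6, 7, 8, 9, 12, 13, 14, 15, 16, 17}
|A +̂ A| = 13
(Reference bound: |A +̂ A| ≥ 2|A| - 3 for |A| ≥ 2, with |A| = 6 giving ≥ 9.)

|A +̂ A| = 13


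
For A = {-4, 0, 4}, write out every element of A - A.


A - A = {a - a' : a, a' ∈ A}.
Compute a - a' for each ordered pair (a, a'):
a = -4: -4--4=0, -4-0=-4, -4-4=-8
a = 0: 0--4=4, 0-0=0, 0-4=-4
a = 4: 4--4=8, 4-0=4, 4-4=0
Collecting distinct values (and noting 0 appears from a-a):
A - A = {-8, -4, 0, 4, 8}
|A - A| = 5

A - A = {-8, -4, 0, 4, 8}


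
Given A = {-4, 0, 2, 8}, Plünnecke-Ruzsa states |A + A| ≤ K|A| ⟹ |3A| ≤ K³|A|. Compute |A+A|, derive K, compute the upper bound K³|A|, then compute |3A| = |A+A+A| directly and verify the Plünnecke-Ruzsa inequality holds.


|A| = 4.
Step 1: Compute A + A by enumerating all 16 pairs.
A + A = {-8, -4, -2, 0, 2, 4, 8, 10, 16}, so |A + A| = 9.
Step 2: Doubling constant K = |A + A|/|A| = 9/4 = 9/4 ≈ 2.2500.
Step 3: Plünnecke-Ruzsa gives |3A| ≤ K³·|A| = (2.2500)³ · 4 ≈ 45.5625.
Step 4: Compute 3A = A + A + A directly by enumerating all triples (a,b,c) ∈ A³; |3A| = 15.
Step 5: Check 15 ≤ 45.5625? Yes ✓.

K = 9/4, Plünnecke-Ruzsa bound K³|A| ≈ 45.5625, |3A| = 15, inequality holds.


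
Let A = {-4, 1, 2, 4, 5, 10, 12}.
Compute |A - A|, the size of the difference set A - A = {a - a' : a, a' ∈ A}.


A - A = {a - a' : a, a' ∈ A}; |A| = 7.
Bounds: 2|A|-1 ≤ |A - A| ≤ |A|² - |A| + 1, i.e. 13 ≤ |A - A| ≤ 43.
Note: 0 ∈ A - A always (from a - a). The set is symmetric: if d ∈ A - A then -d ∈ A - A.
Enumerate nonzero differences d = a - a' with a > a' (then include -d):
Positive differences: {1, 2, 3, 4, 5, 6, 7, 8, 9, 10, 11, 14, 16}
Full difference set: {0} ∪ (positive diffs) ∪ (negative diffs).
|A - A| = 1 + 2·13 = 27 (matches direct enumeration: 27).

|A - A| = 27


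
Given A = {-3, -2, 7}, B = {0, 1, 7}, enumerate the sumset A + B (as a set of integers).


A + B = {a + b : a ∈ A, b ∈ B}.
Enumerate all |A|·|B| = 3·3 = 9 pairs (a, b) and collect distinct sums.
a = -3: -3+0=-3, -3+1=-2, -3+7=4
a = -2: -2+0=-2, -2+1=-1, -2+7=5
a = 7: 7+0=7, 7+1=8, 7+7=14
Collecting distinct sums: A + B = {-3, -2, -1, 4, 5, 7, 8, 14}
|A + B| = 8

A + B = {-3, -2, -1, 4, 5, 7, 8, 14}


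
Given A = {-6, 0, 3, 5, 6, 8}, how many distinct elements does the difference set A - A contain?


A - A = {a - a' : a, a' ∈ A}; |A| = 6.
Bounds: 2|A|-1 ≤ |A - A| ≤ |A|² - |A| + 1, i.e. 11 ≤ |A - A| ≤ 31.
Note: 0 ∈ A - A always (from a - a). The set is symmetric: if d ∈ A - A then -d ∈ A - A.
Enumerate nonzero differences d = a - a' with a > a' (then include -d):
Positive differences: {1, 2, 3, 5, 6, 8, 9, 11, 12, 14}
Full difference set: {0} ∪ (positive diffs) ∪ (negative diffs).
|A - A| = 1 + 2·10 = 21 (matches direct enumeration: 21).

|A - A| = 21


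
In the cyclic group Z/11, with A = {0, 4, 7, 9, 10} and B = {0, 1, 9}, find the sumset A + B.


Work in Z/11Z: reduce every sum a + b modulo 11.
Enumerate all 15 pairs:
a = 0: 0+0=0, 0+1=1, 0+9=9
a = 4: 4+0=4, 4+1=5, 4+9=2
a = 7: 7+0=7, 7+1=8, 7+9=5
a = 9: 9+0=9, 9+1=10, 9+9=7
a = 10: 10+0=10, 10+1=0, 10+9=8
Distinct residues collected: {0, 1, 2, 4, 5, 7, 8, 9, 10}
|A + B| = 9 (out of 11 total residues).

A + B = {0, 1, 2, 4, 5, 7, 8, 9, 10}


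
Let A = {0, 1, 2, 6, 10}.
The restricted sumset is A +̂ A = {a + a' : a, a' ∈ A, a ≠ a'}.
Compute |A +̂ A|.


Restricted sumset: A +̂ A = {a + a' : a ∈ A, a' ∈ A, a ≠ a'}.
Equivalently, take A + A and drop any sum 2a that is achievable ONLY as a + a for a ∈ A (i.e. sums representable only with equal summands).
Enumerate pairs (a, a') with a < a' (symmetric, so each unordered pair gives one sum; this covers all a ≠ a'):
  0 + 1 = 1
  0 + 2 = 2
  0 + 6 = 6
  0 + 10 = 10
  1 + 2 = 3
  1 + 6 = 7
  1 + 10 = 11
  2 + 6 = 8
  2 + 10 = 12
  6 + 10 = 16
Collected distinct sums: {1, 2, 3, 6, 7, 8, 10, 11, 12, 16}
|A +̂ A| = 10
(Reference bound: |A +̂ A| ≥ 2|A| - 3 for |A| ≥ 2, with |A| = 5 giving ≥ 7.)

|A +̂ A| = 10


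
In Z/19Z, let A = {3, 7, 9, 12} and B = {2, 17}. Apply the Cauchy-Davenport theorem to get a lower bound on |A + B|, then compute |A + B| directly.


Cauchy-Davenport: |A + B| ≥ min(p, |A| + |B| - 1) for A, B nonempty in Z/pZ.
|A| = 4, |B| = 2, p = 19.
CD lower bound = min(19, 4 + 2 - 1) = min(19, 5) = 5.
Compute A + B mod 19 directly:
a = 3: 3+2=5, 3+17=1
a = 7: 7+2=9, 7+17=5
a = 9: 9+2=11, 9+17=7
a = 12: 12+2=14, 12+17=10
A + B = {1, 5, 7, 9, 10, 11, 14}, so |A + B| = 7.
Verify: 7 ≥ 5? Yes ✓.

CD lower bound = 5, actual |A + B| = 7.


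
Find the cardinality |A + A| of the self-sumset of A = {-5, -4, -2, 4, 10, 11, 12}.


A + A = {a + a' : a, a' ∈ A}; |A| = 7.
General bounds: 2|A| - 1 ≤ |A + A| ≤ |A|(|A|+1)/2, i.e. 13 ≤ |A + A| ≤ 28.
Lower bound 2|A|-1 is attained iff A is an arithmetic progression.
Enumerate sums a + a' for a ≤ a' (symmetric, so this suffices):
a = -5: -5+-5=-10, -5+-4=-9, -5+-2=-7, -5+4=-1, -5+10=5, -5+11=6, -5+12=7
a = -4: -4+-4=-8, -4+-2=-6, -4+4=0, -4+10=6, -4+11=7, -4+12=8
a = -2: -2+-2=-4, -2+4=2, -2+10=8, -2+11=9, -2+12=10
a = 4: 4+4=8, 4+10=14, 4+11=15, 4+12=16
a = 10: 10+10=20, 10+11=21, 10+12=22
a = 11: 11+11=22, 11+12=23
a = 12: 12+12=24
Distinct sums: {-10, -9, -8, -7, -6, -4, -1, 0, 2, 5, 6, 7, 8, 9, 10, 14, 15, 16, 20, 21, 22, 23, 24}
|A + A| = 23

|A + A| = 23


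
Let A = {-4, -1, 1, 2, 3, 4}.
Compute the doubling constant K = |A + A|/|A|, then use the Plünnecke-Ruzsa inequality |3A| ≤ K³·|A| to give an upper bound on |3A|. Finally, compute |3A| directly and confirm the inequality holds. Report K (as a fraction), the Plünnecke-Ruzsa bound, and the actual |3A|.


|A| = 6.
Step 1: Compute A + A by enumerating all 36 pairs.
A + A = {-8, -5, -3, -2, -1, 0, 1, 2, 3, 4, 5, 6, 7, 8}, so |A + A| = 14.
Step 2: Doubling constant K = |A + A|/|A| = 14/6 = 14/6 ≈ 2.3333.
Step 3: Plünnecke-Ruzsa gives |3A| ≤ K³·|A| = (2.3333)³ · 6 ≈ 76.2222.
Step 4: Compute 3A = A + A + A directly by enumerating all triples (a,b,c) ∈ A³; |3A| = 22.
Step 5: Check 22 ≤ 76.2222? Yes ✓.

K = 14/6, Plünnecke-Ruzsa bound K³|A| ≈ 76.2222, |3A| = 22, inequality holds.


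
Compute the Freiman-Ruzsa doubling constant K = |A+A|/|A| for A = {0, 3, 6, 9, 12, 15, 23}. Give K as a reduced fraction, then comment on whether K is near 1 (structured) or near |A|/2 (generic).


|A| = 7.
Compute A + A by enumerating all 49 pairs.
A + A = {0, 3, 6, 9, 12, 15, 18, 21, 23, 24, 26, 27, 29, 30, 32, 35, 38, 46}, so |A + A| = 18.
K = |A + A| / |A| = 18/7 (already in lowest terms) ≈ 2.5714.
Reference: AP of size 7 gives K = 13/7 ≈ 1.8571; a fully generic set of size 7 gives K ≈ 4.0000.

|A| = 7, |A + A| = 18, K = 18/7.


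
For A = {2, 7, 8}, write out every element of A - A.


A - A = {a - a' : a, a' ∈ A}.
Compute a - a' for each ordered pair (a, a'):
a = 2: 2-2=0, 2-7=-5, 2-8=-6
a = 7: 7-2=5, 7-7=0, 7-8=-1
a = 8: 8-2=6, 8-7=1, 8-8=0
Collecting distinct values (and noting 0 appears from a-a):
A - A = {-6, -5, -1, 0, 1, 5, 6}
|A - A| = 7

A - A = {-6, -5, -1, 0, 1, 5, 6}


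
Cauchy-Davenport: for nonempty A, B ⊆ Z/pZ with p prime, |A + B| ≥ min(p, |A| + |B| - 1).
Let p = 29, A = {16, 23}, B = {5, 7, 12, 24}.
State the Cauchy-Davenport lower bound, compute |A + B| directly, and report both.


Cauchy-Davenport: |A + B| ≥ min(p, |A| + |B| - 1) for A, B nonempty in Z/pZ.
|A| = 2, |B| = 4, p = 29.
CD lower bound = min(29, 2 + 4 - 1) = min(29, 5) = 5.
Compute A + B mod 29 directly:
a = 16: 16+5=21, 16+7=23, 16+12=28, 16+24=11
a = 23: 23+5=28, 23+7=1, 23+12=6, 23+24=18
A + B = {1, 6, 11, 18, 21, 23, 28}, so |A + B| = 7.
Verify: 7 ≥ 5? Yes ✓.

CD lower bound = 5, actual |A + B| = 7.


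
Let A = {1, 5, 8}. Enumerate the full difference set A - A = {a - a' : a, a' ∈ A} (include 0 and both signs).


A - A = {a - a' : a, a' ∈ A}.
Compute a - a' for each ordered pair (a, a'):
a = 1: 1-1=0, 1-5=-4, 1-8=-7
a = 5: 5-1=4, 5-5=0, 5-8=-3
a = 8: 8-1=7, 8-5=3, 8-8=0
Collecting distinct values (and noting 0 appears from a-a):
A - A = {-7, -4, -3, 0, 3, 4, 7}
|A - A| = 7

A - A = {-7, -4, -3, 0, 3, 4, 7}


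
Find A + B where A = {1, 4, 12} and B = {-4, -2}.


A + B = {a + b : a ∈ A, b ∈ B}.
Enumerate all |A|·|B| = 3·2 = 6 pairs (a, b) and collect distinct sums.
a = 1: 1+-4=-3, 1+-2=-1
a = 4: 4+-4=0, 4+-2=2
a = 12: 12+-4=8, 12+-2=10
Collecting distinct sums: A + B = {-3, -1, 0, 2, 8, 10}
|A + B| = 6

A + B = {-3, -1, 0, 2, 8, 10}


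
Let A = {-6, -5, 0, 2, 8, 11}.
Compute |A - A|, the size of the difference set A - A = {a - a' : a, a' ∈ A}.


A - A = {a - a' : a, a' ∈ A}; |A| = 6.
Bounds: 2|A|-1 ≤ |A - A| ≤ |A|² - |A| + 1, i.e. 11 ≤ |A - A| ≤ 31.
Note: 0 ∈ A - A always (from a - a). The set is symmetric: if d ∈ A - A then -d ∈ A - A.
Enumerate nonzero differences d = a - a' with a > a' (then include -d):
Positive differences: {1, 2, 3, 5, 6, 7, 8, 9, 11, 13, 14, 16, 17}
Full difference set: {0} ∪ (positive diffs) ∪ (negative diffs).
|A - A| = 1 + 2·13 = 27 (matches direct enumeration: 27).

|A - A| = 27


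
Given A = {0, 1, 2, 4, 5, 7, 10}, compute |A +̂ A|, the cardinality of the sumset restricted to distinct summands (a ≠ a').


Restricted sumset: A +̂ A = {a + a' : a ∈ A, a' ∈ A, a ≠ a'}.
Equivalently, take A + A and drop any sum 2a that is achievable ONLY as a + a for a ∈ A (i.e. sums representable only with equal summands).
Enumerate pairs (a, a') with a < a' (symmetric, so each unordered pair gives one sum; this covers all a ≠ a'):
  0 + 1 = 1
  0 + 2 = 2
  0 + 4 = 4
  0 + 5 = 5
  0 + 7 = 7
  0 + 10 = 10
  1 + 2 = 3
  1 + 4 = 5
  1 + 5 = 6
  1 + 7 = 8
  1 + 10 = 11
  2 + 4 = 6
  2 + 5 = 7
  2 + 7 = 9
  2 + 10 = 12
  4 + 5 = 9
  4 + 7 = 11
  4 + 10 = 14
  5 + 7 = 12
  5 + 10 = 15
  7 + 10 = 17
Collected distinct sums: {1, 2, 3, 4, 5, 6, 7, 8, 9, 10, 11, 12, 14, 15, 17}
|A +̂ A| = 15
(Reference bound: |A +̂ A| ≥ 2|A| - 3 for |A| ≥ 2, with |A| = 7 giving ≥ 11.)

|A +̂ A| = 15


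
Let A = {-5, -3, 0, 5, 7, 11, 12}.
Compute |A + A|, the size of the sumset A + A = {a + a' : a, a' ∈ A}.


A + A = {a + a' : a, a' ∈ A}; |A| = 7.
General bounds: 2|A| - 1 ≤ |A + A| ≤ |A|(|A|+1)/2, i.e. 13 ≤ |A + A| ≤ 28.
Lower bound 2|A|-1 is attained iff A is an arithmetic progression.
Enumerate sums a + a' for a ≤ a' (symmetric, so this suffices):
a = -5: -5+-5=-10, -5+-3=-8, -5+0=-5, -5+5=0, -5+7=2, -5+11=6, -5+12=7
a = -3: -3+-3=-6, -3+0=-3, -3+5=2, -3+7=4, -3+11=8, -3+12=9
a = 0: 0+0=0, 0+5=5, 0+7=7, 0+11=11, 0+12=12
a = 5: 5+5=10, 5+7=12, 5+11=16, 5+12=17
a = 7: 7+7=14, 7+11=18, 7+12=19
a = 11: 11+11=22, 11+12=23
a = 12: 12+12=24
Distinct sums: {-10, -8, -6, -5, -3, 0, 2, 4, 5, 6, 7, 8, 9, 10, 11, 12, 14, 16, 17, 18, 19, 22, 23, 24}
|A + A| = 24

|A + A| = 24


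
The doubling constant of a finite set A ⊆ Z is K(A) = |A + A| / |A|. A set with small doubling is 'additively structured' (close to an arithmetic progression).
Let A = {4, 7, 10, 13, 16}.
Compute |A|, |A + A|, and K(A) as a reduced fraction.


|A| = 5.
Compute A + A by enumerating all 25 pairs.
A + A = {8, 11, 14, 17, 20, 23, 26, 29, 32}, so |A + A| = 9.
K = |A + A| / |A| = 9/5 (already in lowest terms) ≈ 1.8000.
Reference: AP of size 5 gives K = 9/5 ≈ 1.8000; a fully generic set of size 5 gives K ≈ 3.0000.

|A| = 5, |A + A| = 9, K = 9/5.


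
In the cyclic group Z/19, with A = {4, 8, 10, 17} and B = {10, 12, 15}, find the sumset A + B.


Work in Z/19Z: reduce every sum a + b modulo 19.
Enumerate all 12 pairs:
a = 4: 4+10=14, 4+12=16, 4+15=0
a = 8: 8+10=18, 8+12=1, 8+15=4
a = 10: 10+10=1, 10+12=3, 10+15=6
a = 17: 17+10=8, 17+12=10, 17+15=13
Distinct residues collected: {0, 1, 3, 4, 6, 8, 10, 13, 14, 16, 18}
|A + B| = 11 (out of 19 total residues).

A + B = {0, 1, 3, 4, 6, 8, 10, 13, 14, 16, 18}


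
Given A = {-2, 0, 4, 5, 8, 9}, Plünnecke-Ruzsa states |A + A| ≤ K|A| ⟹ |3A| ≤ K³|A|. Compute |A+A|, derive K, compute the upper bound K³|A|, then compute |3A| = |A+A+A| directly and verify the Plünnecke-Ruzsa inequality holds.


|A| = 6.
Step 1: Compute A + A by enumerating all 36 pairs.
A + A = {-4, -2, 0, 2, 3, 4, 5, 6, 7, 8, 9, 10, 12, 13, 14, 16, 17, 18}, so |A + A| = 18.
Step 2: Doubling constant K = |A + A|/|A| = 18/6 = 18/6 ≈ 3.0000.
Step 3: Plünnecke-Ruzsa gives |3A| ≤ K³·|A| = (3.0000)³ · 6 ≈ 162.0000.
Step 4: Compute 3A = A + A + A directly by enumerating all triples (a,b,c) ∈ A³; |3A| = 31.
Step 5: Check 31 ≤ 162.0000? Yes ✓.

K = 18/6, Plünnecke-Ruzsa bound K³|A| ≈ 162.0000, |3A| = 31, inequality holds.


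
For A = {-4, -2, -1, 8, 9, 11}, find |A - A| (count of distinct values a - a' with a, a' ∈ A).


A - A = {a - a' : a, a' ∈ A}; |A| = 6.
Bounds: 2|A|-1 ≤ |A - A| ≤ |A|² - |A| + 1, i.e. 11 ≤ |A - A| ≤ 31.
Note: 0 ∈ A - A always (from a - a). The set is symmetric: if d ∈ A - A then -d ∈ A - A.
Enumerate nonzero differences d = a - a' with a > a' (then include -d):
Positive differences: {1, 2, 3, 9, 10, 11, 12, 13, 15}
Full difference set: {0} ∪ (positive diffs) ∪ (negative diffs).
|A - A| = 1 + 2·9 = 19 (matches direct enumeration: 19).

|A - A| = 19


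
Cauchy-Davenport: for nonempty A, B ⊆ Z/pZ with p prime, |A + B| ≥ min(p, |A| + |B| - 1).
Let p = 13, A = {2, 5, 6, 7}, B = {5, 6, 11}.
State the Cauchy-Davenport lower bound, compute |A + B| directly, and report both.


Cauchy-Davenport: |A + B| ≥ min(p, |A| + |B| - 1) for A, B nonempty in Z/pZ.
|A| = 4, |B| = 3, p = 13.
CD lower bound = min(13, 4 + 3 - 1) = min(13, 6) = 6.
Compute A + B mod 13 directly:
a = 2: 2+5=7, 2+6=8, 2+11=0
a = 5: 5+5=10, 5+6=11, 5+11=3
a = 6: 6+5=11, 6+6=12, 6+11=4
a = 7: 7+5=12, 7+6=0, 7+11=5
A + B = {0, 3, 4, 5, 7, 8, 10, 11, 12}, so |A + B| = 9.
Verify: 9 ≥ 6? Yes ✓.

CD lower bound = 6, actual |A + B| = 9.


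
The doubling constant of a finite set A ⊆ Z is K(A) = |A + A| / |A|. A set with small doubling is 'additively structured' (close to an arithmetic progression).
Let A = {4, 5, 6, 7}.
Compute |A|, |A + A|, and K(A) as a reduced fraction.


|A| = 4.
Compute A + A by enumerating all 16 pairs.
A + A = {8, 9, 10, 11, 12, 13, 14}, so |A + A| = 7.
K = |A + A| / |A| = 7/4 (already in lowest terms) ≈ 1.7500.
Reference: AP of size 4 gives K = 7/4 ≈ 1.7500; a fully generic set of size 4 gives K ≈ 2.5000.

|A| = 4, |A + A| = 7, K = 7/4.


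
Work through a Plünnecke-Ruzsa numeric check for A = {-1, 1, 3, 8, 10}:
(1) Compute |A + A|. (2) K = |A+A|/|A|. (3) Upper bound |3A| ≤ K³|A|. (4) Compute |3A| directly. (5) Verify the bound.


|A| = 5.
Step 1: Compute A + A by enumerating all 25 pairs.
A + A = {-2, 0, 2, 4, 6, 7, 9, 11, 13, 16, 18, 20}, so |A + A| = 12.
Step 2: Doubling constant K = |A + A|/|A| = 12/5 = 12/5 ≈ 2.4000.
Step 3: Plünnecke-Ruzsa gives |3A| ≤ K³·|A| = (2.4000)³ · 5 ≈ 69.1200.
Step 4: Compute 3A = A + A + A directly by enumerating all triples (a,b,c) ∈ A³; |3A| = 22.
Step 5: Check 22 ≤ 69.1200? Yes ✓.

K = 12/5, Plünnecke-Ruzsa bound K³|A| ≈ 69.1200, |3A| = 22, inequality holds.


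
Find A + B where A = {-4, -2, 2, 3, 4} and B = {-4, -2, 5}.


A + B = {a + b : a ∈ A, b ∈ B}.
Enumerate all |A|·|B| = 5·3 = 15 pairs (a, b) and collect distinct sums.
a = -4: -4+-4=-8, -4+-2=-6, -4+5=1
a = -2: -2+-4=-6, -2+-2=-4, -2+5=3
a = 2: 2+-4=-2, 2+-2=0, 2+5=7
a = 3: 3+-4=-1, 3+-2=1, 3+5=8
a = 4: 4+-4=0, 4+-2=2, 4+5=9
Collecting distinct sums: A + B = {-8, -6, -4, -2, -1, 0, 1, 2, 3, 7, 8, 9}
|A + B| = 12

A + B = {-8, -6, -4, -2, -1, 0, 1, 2, 3, 7, 8, 9}


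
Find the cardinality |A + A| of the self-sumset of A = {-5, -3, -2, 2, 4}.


A + A = {a + a' : a, a' ∈ A}; |A| = 5.
General bounds: 2|A| - 1 ≤ |A + A| ≤ |A|(|A|+1)/2, i.e. 9 ≤ |A + A| ≤ 15.
Lower bound 2|A|-1 is attained iff A is an arithmetic progression.
Enumerate sums a + a' for a ≤ a' (symmetric, so this suffices):
a = -5: -5+-5=-10, -5+-3=-8, -5+-2=-7, -5+2=-3, -5+4=-1
a = -3: -3+-3=-6, -3+-2=-5, -3+2=-1, -3+4=1
a = -2: -2+-2=-4, -2+2=0, -2+4=2
a = 2: 2+2=4, 2+4=6
a = 4: 4+4=8
Distinct sums: {-10, -8, -7, -6, -5, -4, -3, -1, 0, 1, 2, 4, 6, 8}
|A + A| = 14

|A + A| = 14


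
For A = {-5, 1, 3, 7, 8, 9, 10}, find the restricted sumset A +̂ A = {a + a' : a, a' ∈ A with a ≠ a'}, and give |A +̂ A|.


Restricted sumset: A +̂ A = {a + a' : a ∈ A, a' ∈ A, a ≠ a'}.
Equivalently, take A + A and drop any sum 2a that is achievable ONLY as a + a for a ∈ A (i.e. sums representable only with equal summands).
Enumerate pairs (a, a') with a < a' (symmetric, so each unordered pair gives one sum; this covers all a ≠ a'):
  -5 + 1 = -4
  -5 + 3 = -2
  -5 + 7 = 2
  -5 + 8 = 3
  -5 + 9 = 4
  -5 + 10 = 5
  1 + 3 = 4
  1 + 7 = 8
  1 + 8 = 9
  1 + 9 = 10
  1 + 10 = 11
  3 + 7 = 10
  3 + 8 = 11
  3 + 9 = 12
  3 + 10 = 13
  7 + 8 = 15
  7 + 9 = 16
  7 + 10 = 17
  8 + 9 = 17
  8 + 10 = 18
  9 + 10 = 19
Collected distinct sums: {-4, -2, 2, 3, 4, 5, 8, 9, 10, 11, 12, 13, 15, 16, 17, 18, 19}
|A +̂ A| = 17
(Reference bound: |A +̂ A| ≥ 2|A| - 3 for |A| ≥ 2, with |A| = 7 giving ≥ 11.)

|A +̂ A| = 17


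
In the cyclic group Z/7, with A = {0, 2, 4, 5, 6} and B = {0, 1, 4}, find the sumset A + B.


Work in Z/7Z: reduce every sum a + b modulo 7.
Enumerate all 15 pairs:
a = 0: 0+0=0, 0+1=1, 0+4=4
a = 2: 2+0=2, 2+1=3, 2+4=6
a = 4: 4+0=4, 4+1=5, 4+4=1
a = 5: 5+0=5, 5+1=6, 5+4=2
a = 6: 6+0=6, 6+1=0, 6+4=3
Distinct residues collected: {0, 1, 2, 3, 4, 5, 6}
|A + B| = 7 (out of 7 total residues).

A + B = {0, 1, 2, 3, 4, 5, 6}


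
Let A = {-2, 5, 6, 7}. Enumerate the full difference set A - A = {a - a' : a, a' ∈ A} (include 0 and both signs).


A - A = {a - a' : a, a' ∈ A}.
Compute a - a' for each ordered pair (a, a'):
a = -2: -2--2=0, -2-5=-7, -2-6=-8, -2-7=-9
a = 5: 5--2=7, 5-5=0, 5-6=-1, 5-7=-2
a = 6: 6--2=8, 6-5=1, 6-6=0, 6-7=-1
a = 7: 7--2=9, 7-5=2, 7-6=1, 7-7=0
Collecting distinct values (and noting 0 appears from a-a):
A - A = {-9, -8, -7, -2, -1, 0, 1, 2, 7, 8, 9}
|A - A| = 11

A - A = {-9, -8, -7, -2, -1, 0, 1, 2, 7, 8, 9}


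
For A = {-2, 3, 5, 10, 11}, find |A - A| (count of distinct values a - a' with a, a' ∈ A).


A - A = {a - a' : a, a' ∈ A}; |A| = 5.
Bounds: 2|A|-1 ≤ |A - A| ≤ |A|² - |A| + 1, i.e. 9 ≤ |A - A| ≤ 21.
Note: 0 ∈ A - A always (from a - a). The set is symmetric: if d ∈ A - A then -d ∈ A - A.
Enumerate nonzero differences d = a - a' with a > a' (then include -d):
Positive differences: {1, 2, 5, 6, 7, 8, 12, 13}
Full difference set: {0} ∪ (positive diffs) ∪ (negative diffs).
|A - A| = 1 + 2·8 = 17 (matches direct enumeration: 17).

|A - A| = 17


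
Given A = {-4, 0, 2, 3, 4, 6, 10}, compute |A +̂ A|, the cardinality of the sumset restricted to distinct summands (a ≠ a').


Restricted sumset: A +̂ A = {a + a' : a ∈ A, a' ∈ A, a ≠ a'}.
Equivalently, take A + A and drop any sum 2a that is achievable ONLY as a + a for a ∈ A (i.e. sums representable only with equal summands).
Enumerate pairs (a, a') with a < a' (symmetric, so each unordered pair gives one sum; this covers all a ≠ a'):
  -4 + 0 = -4
  -4 + 2 = -2
  -4 + 3 = -1
  -4 + 4 = 0
  -4 + 6 = 2
  -4 + 10 = 6
  0 + 2 = 2
  0 + 3 = 3
  0 + 4 = 4
  0 + 6 = 6
  0 + 10 = 10
  2 + 3 = 5
  2 + 4 = 6
  2 + 6 = 8
  2 + 10 = 12
  3 + 4 = 7
  3 + 6 = 9
  3 + 10 = 13
  4 + 6 = 10
  4 + 10 = 14
  6 + 10 = 16
Collected distinct sums: {-4, -2, -1, 0, 2, 3, 4, 5, 6, 7, 8, 9, 10, 12, 13, 14, 16}
|A +̂ A| = 17
(Reference bound: |A +̂ A| ≥ 2|A| - 3 for |A| ≥ 2, with |A| = 7 giving ≥ 11.)

|A +̂ A| = 17


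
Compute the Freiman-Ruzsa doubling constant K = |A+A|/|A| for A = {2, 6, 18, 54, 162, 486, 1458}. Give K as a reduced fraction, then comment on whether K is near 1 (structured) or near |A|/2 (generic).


|A| = 7.
Compute A + A by enumerating all 49 pairs.
A + A = {4, 8, 12, 20, 24, 36, 56, 60, 72, 108, 164, 168, 180, 216, 324, 488, 492, 504, 540, 648, 972, 1460, 1464, 1476, 1512, 1620, 1944, 2916}, so |A + A| = 28.
K = |A + A| / |A| = 28/7 = 4/1 ≈ 4.0000.
Reference: AP of size 7 gives K = 13/7 ≈ 1.8571; a fully generic set of size 7 gives K ≈ 4.0000.

|A| = 7, |A + A| = 28, K = 28/7 = 4/1.


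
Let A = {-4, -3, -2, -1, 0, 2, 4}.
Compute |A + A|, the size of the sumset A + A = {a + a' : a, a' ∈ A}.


A + A = {a + a' : a, a' ∈ A}; |A| = 7.
General bounds: 2|A| - 1 ≤ |A + A| ≤ |A|(|A|+1)/2, i.e. 13 ≤ |A + A| ≤ 28.
Lower bound 2|A|-1 is attained iff A is an arithmetic progression.
Enumerate sums a + a' for a ≤ a' (symmetric, so this suffices):
a = -4: -4+-4=-8, -4+-3=-7, -4+-2=-6, -4+-1=-5, -4+0=-4, -4+2=-2, -4+4=0
a = -3: -3+-3=-6, -3+-2=-5, -3+-1=-4, -3+0=-3, -3+2=-1, -3+4=1
a = -2: -2+-2=-4, -2+-1=-3, -2+0=-2, -2+2=0, -2+4=2
a = -1: -1+-1=-2, -1+0=-1, -1+2=1, -1+4=3
a = 0: 0+0=0, 0+2=2, 0+4=4
a = 2: 2+2=4, 2+4=6
a = 4: 4+4=8
Distinct sums: {-8, -7, -6, -5, -4, -3, -2, -1, 0, 1, 2, 3, 4, 6, 8}
|A + A| = 15

|A + A| = 15


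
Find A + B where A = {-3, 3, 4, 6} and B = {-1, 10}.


A + B = {a + b : a ∈ A, b ∈ B}.
Enumerate all |A|·|B| = 4·2 = 8 pairs (a, b) and collect distinct sums.
a = -3: -3+-1=-4, -3+10=7
a = 3: 3+-1=2, 3+10=13
a = 4: 4+-1=3, 4+10=14
a = 6: 6+-1=5, 6+10=16
Collecting distinct sums: A + B = {-4, 2, 3, 5, 7, 13, 14, 16}
|A + B| = 8

A + B = {-4, 2, 3, 5, 7, 13, 14, 16}


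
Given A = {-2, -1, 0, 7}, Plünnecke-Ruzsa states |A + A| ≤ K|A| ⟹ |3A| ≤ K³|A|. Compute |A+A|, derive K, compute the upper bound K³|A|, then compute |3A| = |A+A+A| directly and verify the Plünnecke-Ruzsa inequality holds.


|A| = 4.
Step 1: Compute A + A by enumerating all 16 pairs.
A + A = {-4, -3, -2, -1, 0, 5, 6, 7, 14}, so |A + A| = 9.
Step 2: Doubling constant K = |A + A|/|A| = 9/4 = 9/4 ≈ 2.2500.
Step 3: Plünnecke-Ruzsa gives |3A| ≤ K³·|A| = (2.2500)³ · 4 ≈ 45.5625.
Step 4: Compute 3A = A + A + A directly by enumerating all triples (a,b,c) ∈ A³; |3A| = 16.
Step 5: Check 16 ≤ 45.5625? Yes ✓.

K = 9/4, Plünnecke-Ruzsa bound K³|A| ≈ 45.5625, |3A| = 16, inequality holds.


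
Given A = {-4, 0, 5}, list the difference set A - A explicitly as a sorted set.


A - A = {a - a' : a, a' ∈ A}.
Compute a - a' for each ordered pair (a, a'):
a = -4: -4--4=0, -4-0=-4, -4-5=-9
a = 0: 0--4=4, 0-0=0, 0-5=-5
a = 5: 5--4=9, 5-0=5, 5-5=0
Collecting distinct values (and noting 0 appears from a-a):
A - A = {-9, -5, -4, 0, 4, 5, 9}
|A - A| = 7

A - A = {-9, -5, -4, 0, 4, 5, 9}


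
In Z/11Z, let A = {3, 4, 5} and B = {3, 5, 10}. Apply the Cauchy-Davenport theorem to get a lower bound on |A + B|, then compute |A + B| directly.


Cauchy-Davenport: |A + B| ≥ min(p, |A| + |B| - 1) for A, B nonempty in Z/pZ.
|A| = 3, |B| = 3, p = 11.
CD lower bound = min(11, 3 + 3 - 1) = min(11, 5) = 5.
Compute A + B mod 11 directly:
a = 3: 3+3=6, 3+5=8, 3+10=2
a = 4: 4+3=7, 4+5=9, 4+10=3
a = 5: 5+3=8, 5+5=10, 5+10=4
A + B = {2, 3, 4, 6, 7, 8, 9, 10}, so |A + B| = 8.
Verify: 8 ≥ 5? Yes ✓.

CD lower bound = 5, actual |A + B| = 8.


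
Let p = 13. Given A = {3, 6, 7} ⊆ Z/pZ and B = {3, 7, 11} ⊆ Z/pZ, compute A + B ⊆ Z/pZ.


Work in Z/13Z: reduce every sum a + b modulo 13.
Enumerate all 9 pairs:
a = 3: 3+3=6, 3+7=10, 3+11=1
a = 6: 6+3=9, 6+7=0, 6+11=4
a = 7: 7+3=10, 7+7=1, 7+11=5
Distinct residues collected: {0, 1, 4, 5, 6, 9, 10}
|A + B| = 7 (out of 13 total residues).

A + B = {0, 1, 4, 5, 6, 9, 10}


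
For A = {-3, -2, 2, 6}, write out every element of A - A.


A - A = {a - a' : a, a' ∈ A}.
Compute a - a' for each ordered pair (a, a'):
a = -3: -3--3=0, -3--2=-1, -3-2=-5, -3-6=-9
a = -2: -2--3=1, -2--2=0, -2-2=-4, -2-6=-8
a = 2: 2--3=5, 2--2=4, 2-2=0, 2-6=-4
a = 6: 6--3=9, 6--2=8, 6-2=4, 6-6=0
Collecting distinct values (and noting 0 appears from a-a):
A - A = {-9, -8, -5, -4, -1, 0, 1, 4, 5, 8, 9}
|A - A| = 11

A - A = {-9, -8, -5, -4, -1, 0, 1, 4, 5, 8, 9}


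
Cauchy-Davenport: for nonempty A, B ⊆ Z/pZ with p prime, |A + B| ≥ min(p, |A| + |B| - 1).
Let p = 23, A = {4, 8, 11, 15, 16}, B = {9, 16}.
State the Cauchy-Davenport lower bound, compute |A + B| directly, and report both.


Cauchy-Davenport: |A + B| ≥ min(p, |A| + |B| - 1) for A, B nonempty in Z/pZ.
|A| = 5, |B| = 2, p = 23.
CD lower bound = min(23, 5 + 2 - 1) = min(23, 6) = 6.
Compute A + B mod 23 directly:
a = 4: 4+9=13, 4+16=20
a = 8: 8+9=17, 8+16=1
a = 11: 11+9=20, 11+16=4
a = 15: 15+9=1, 15+16=8
a = 16: 16+9=2, 16+16=9
A + B = {1, 2, 4, 8, 9, 13, 17, 20}, so |A + B| = 8.
Verify: 8 ≥ 6? Yes ✓.

CD lower bound = 6, actual |A + B| = 8.


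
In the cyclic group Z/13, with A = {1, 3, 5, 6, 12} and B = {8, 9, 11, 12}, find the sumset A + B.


Work in Z/13Z: reduce every sum a + b modulo 13.
Enumerate all 20 pairs:
a = 1: 1+8=9, 1+9=10, 1+11=12, 1+12=0
a = 3: 3+8=11, 3+9=12, 3+11=1, 3+12=2
a = 5: 5+8=0, 5+9=1, 5+11=3, 5+12=4
a = 6: 6+8=1, 6+9=2, 6+11=4, 6+12=5
a = 12: 12+8=7, 12+9=8, 12+11=10, 12+12=11
Distinct residues collected: {0, 1, 2, 3, 4, 5, 7, 8, 9, 10, 11, 12}
|A + B| = 12 (out of 13 total residues).

A + B = {0, 1, 2, 3, 4, 5, 7, 8, 9, 10, 11, 12}


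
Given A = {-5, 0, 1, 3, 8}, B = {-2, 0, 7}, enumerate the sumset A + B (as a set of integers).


A + B = {a + b : a ∈ A, b ∈ B}.
Enumerate all |A|·|B| = 5·3 = 15 pairs (a, b) and collect distinct sums.
a = -5: -5+-2=-7, -5+0=-5, -5+7=2
a = 0: 0+-2=-2, 0+0=0, 0+7=7
a = 1: 1+-2=-1, 1+0=1, 1+7=8
a = 3: 3+-2=1, 3+0=3, 3+7=10
a = 8: 8+-2=6, 8+0=8, 8+7=15
Collecting distinct sums: A + B = {-7, -5, -2, -1, 0, 1, 2, 3, 6, 7, 8, 10, 15}
|A + B| = 13

A + B = {-7, -5, -2, -1, 0, 1, 2, 3, 6, 7, 8, 10, 15}


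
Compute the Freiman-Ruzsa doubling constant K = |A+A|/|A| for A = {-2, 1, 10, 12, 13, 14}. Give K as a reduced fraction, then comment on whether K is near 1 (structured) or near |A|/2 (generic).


|A| = 6.
Compute A + A by enumerating all 36 pairs.
A + A = {-4, -1, 2, 8, 10, 11, 12, 13, 14, 15, 20, 22, 23, 24, 25, 26, 27, 28}, so |A + A| = 18.
K = |A + A| / |A| = 18/6 = 3/1 ≈ 3.0000.
Reference: AP of size 6 gives K = 11/6 ≈ 1.8333; a fully generic set of size 6 gives K ≈ 3.5000.

|A| = 6, |A + A| = 18, K = 18/6 = 3/1.


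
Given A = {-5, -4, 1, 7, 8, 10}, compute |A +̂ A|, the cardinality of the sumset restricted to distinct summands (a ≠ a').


Restricted sumset: A +̂ A = {a + a' : a ∈ A, a' ∈ A, a ≠ a'}.
Equivalently, take A + A and drop any sum 2a that is achievable ONLY as a + a for a ∈ A (i.e. sums representable only with equal summands).
Enumerate pairs (a, a') with a < a' (symmetric, so each unordered pair gives one sum; this covers all a ≠ a'):
  -5 + -4 = -9
  -5 + 1 = -4
  -5 + 7 = 2
  -5 + 8 = 3
  -5 + 10 = 5
  -4 + 1 = -3
  -4 + 7 = 3
  -4 + 8 = 4
  -4 + 10 = 6
  1 + 7 = 8
  1 + 8 = 9
  1 + 10 = 11
  7 + 8 = 15
  7 + 10 = 17
  8 + 10 = 18
Collected distinct sums: {-9, -4, -3, 2, 3, 4, 5, 6, 8, 9, 11, 15, 17, 18}
|A +̂ A| = 14
(Reference bound: |A +̂ A| ≥ 2|A| - 3 for |A| ≥ 2, with |A| = 6 giving ≥ 9.)

|A +̂ A| = 14
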